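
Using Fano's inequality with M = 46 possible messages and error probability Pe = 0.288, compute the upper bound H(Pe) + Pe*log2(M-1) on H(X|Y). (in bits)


H(Pe) = -Pe*log2(Pe) - (1-Pe)*log2(1-Pe) = -0.288*log2(0.288) - 0.712*log2(0.712) = 0.517207 + 0.348916 = 0.8661. Pe*log2(M-1) = 0.288*log2(45) = 1.581654. Bound = H(Pe) + Pe*log2(M-1) = 0.517207 + 0.348916 + 1.581654 = 2.4478

2.4478 bits


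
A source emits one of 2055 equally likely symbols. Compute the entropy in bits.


H = log2(n) = log2(2055) = 11.0049

11.0049 bits


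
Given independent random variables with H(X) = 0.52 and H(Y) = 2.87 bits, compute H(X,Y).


For independent variables, H(X,Y) = H(X) + H(Y) = 0.52 + 2.87 = 3.39

3.39 bits


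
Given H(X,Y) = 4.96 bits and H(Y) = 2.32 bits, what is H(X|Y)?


H(X|Y) = H(X,Y) - H(Y) = 4.96 - 2.32 = 2.64

2.64 bits


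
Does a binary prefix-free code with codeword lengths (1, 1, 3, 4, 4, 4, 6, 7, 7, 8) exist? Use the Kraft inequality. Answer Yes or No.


Kraft sum = sum(2^(-l_i)) = 1.3477, need <= 1. Result: violated (a binary prefix-free code with these lengths cannot exist)

No


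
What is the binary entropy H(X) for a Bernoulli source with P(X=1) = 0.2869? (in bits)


H = -p*log2(p) - (1-p)*log2(1-p). -0.2869*log2(0.2869) = 0.516816; -0.7131*log2(0.7131) = 0.347867. H = 0.516816 + 0.347867 = 0.8647

0.8647 bits


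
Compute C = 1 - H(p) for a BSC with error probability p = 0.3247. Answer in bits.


H(p) = -p*log2(p) - (1-p)*log2(1-p) = -0.3247*log2(0.3247) - 0.6753*log2(0.6753) = 0.526930 + 0.382490 = 0.9094. C = 1 - H(p) = 1 - 0.9094 = 0.0906

0.0906 bits


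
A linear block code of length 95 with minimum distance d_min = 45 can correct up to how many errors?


Correction capability = floor((d-1)/2) = floor((45-1)/2) = 22

22 errors


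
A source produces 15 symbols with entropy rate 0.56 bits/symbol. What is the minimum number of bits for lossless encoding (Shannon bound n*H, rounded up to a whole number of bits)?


Minimum bits >= n * H = 15 * 0.56 = 8.4, rounded up to a whole number of bits = 9

9 bits


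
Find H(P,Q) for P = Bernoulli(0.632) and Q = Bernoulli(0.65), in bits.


H(P,Q) = -p*log2(q) - (1-p)*log2(1-q). -0.632*log2(0.65) = 0.392781; -0.368*log2(0.35) = 0.557363. H(P,Q) = 0.392781 + 0.557363 = 0.9501

0.9501 bits


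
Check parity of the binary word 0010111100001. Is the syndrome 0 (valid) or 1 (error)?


Syndrome = XOR of all bits = 0 XOR 0 XOR 1 XOR 0 XOR 1 XOR 1 XOR 1 XOR 1 XOR 0 XOR 0 XOR 0 XOR 0 XOR 1 = 0

0


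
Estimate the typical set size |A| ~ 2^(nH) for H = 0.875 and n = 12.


log2|A_typical| = nH = 12 * 0.875 = 10.5, so |A_typical| ~ 2^10.5 = 1.448e+03

1.448e+03


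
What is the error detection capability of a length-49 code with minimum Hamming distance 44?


Detection capability = d_min - 1 = 44 - 1 = 43

43 errors


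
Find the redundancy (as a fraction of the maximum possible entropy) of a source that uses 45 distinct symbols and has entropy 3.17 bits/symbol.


H_max = log2(K) = log2(45) = 5.4919 bits/symbol. Redundancy = 1 - H/H_max = 1 - 3.17/5.4919 = 1 - 0.5772 = 0.4228

0.4228


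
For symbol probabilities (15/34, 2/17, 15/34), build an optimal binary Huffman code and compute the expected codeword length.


Huffman construction (repeatedly merge the two least-probable nodes; each merge adds 1 bit to every symbol beneath it): 2/17 + 15/34 = 19/34; 15/34 + 19/34 = 1. Resulting codeword lengths (in the order the probabilities were given): (2, 2, 1). L_avg = sum(p_i * l_i) = 15/34*2 + 2/17*2 + 15/34*1 = 53/34 = 1.5588

1.5588 bits


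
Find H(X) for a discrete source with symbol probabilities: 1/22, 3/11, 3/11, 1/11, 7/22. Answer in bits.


H = -sum(p_i * log2(p_i)). Terms: -(1/22)*log2(1/22) = 0.202701; -(3/11)*log2(3/11) = 0.511219; -(3/11)*log2(3/11) = 0.511219; -(1/11)*log2(1/11) = 0.314494; -(7/22)*log2(7/22) = 0.525661. H = 0.202701 + 0.511219 + 0.511219 + 0.314494 + 0.525661 = 2.0653

2.0653 bits


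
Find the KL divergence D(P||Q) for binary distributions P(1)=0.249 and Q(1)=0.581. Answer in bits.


KL = p*log2(p/q) + (1-p)*log2((1-p)/(1-q)) = 0.249*log2(0.249/0.581) + 0.751*log2(0.751/0.419) = 0.3279

0.3279 bits


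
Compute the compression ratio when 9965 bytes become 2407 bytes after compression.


Ratio = original / compressed = 9965 / 2407 = 4.14

4.14


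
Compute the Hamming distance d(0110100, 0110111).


Count differing positions: . . . . . ^ ^ = 2 differences

2


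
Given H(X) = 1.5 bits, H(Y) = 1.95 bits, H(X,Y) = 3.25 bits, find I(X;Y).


I(X;Y) = H(X) + H(Y) - H(X,Y) = 1.5 + 1.95 - 3.25 = 0.2

0.2 bits


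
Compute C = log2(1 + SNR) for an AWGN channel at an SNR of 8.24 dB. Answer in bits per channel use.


SNR_linear = 10^(8.24/10) = 6.6681; C = log2(1 + SNR_linear) = log2(1 + 6.6681) = 2.9389

2.9389 bits/channel use


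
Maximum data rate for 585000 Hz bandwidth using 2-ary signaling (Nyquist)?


Rate = 2 * B * log2(M) = 2 * 585000 * 1.0 = 1170000.0

1170000.0 bps


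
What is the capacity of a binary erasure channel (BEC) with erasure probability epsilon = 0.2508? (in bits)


C = 1 - epsilon = 1 - 0.2508 = 0.7492

0.7492 bits


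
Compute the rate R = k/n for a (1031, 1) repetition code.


Rate = k/n = 1/1031

1/1031


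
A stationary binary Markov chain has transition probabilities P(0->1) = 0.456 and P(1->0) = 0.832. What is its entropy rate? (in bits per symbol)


Stationary distribution: pi_0 = p10/(p01+p10) = 0.646, pi_1 = 0.354. Entropy rate H' = pi_0*H(p01) + pi_1*H(p10) = 0.646*0.9944 + 0.354*0.6531 = 0.8736

0.8736 bits/symbol


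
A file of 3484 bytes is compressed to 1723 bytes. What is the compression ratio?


Ratio = original / compressed = 3484 / 1723 = 2.0221

2.0221


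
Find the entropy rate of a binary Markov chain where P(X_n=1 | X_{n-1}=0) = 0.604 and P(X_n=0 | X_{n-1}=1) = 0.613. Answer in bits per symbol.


Stationary distribution: pi_0 = p10/(p01+p10) = 0.5037, pi_1 = 0.4963. Entropy rate H' = pi_0*H(p01) + pi_1*H(p10) = 0.5037*0.9686 + 0.4963*0.9628 = 0.9657

0.9657 bits/symbol


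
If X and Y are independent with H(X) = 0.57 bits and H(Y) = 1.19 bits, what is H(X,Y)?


For independent variables, H(X,Y) = H(X) + H(Y) = 0.57 + 1.19 = 1.76

1.76 bits


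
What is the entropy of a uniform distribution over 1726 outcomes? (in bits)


H = log2(n) = log2(1726) = 10.7532

10.7532 bits


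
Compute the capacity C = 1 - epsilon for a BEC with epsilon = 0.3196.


C = 1 - epsilon = 1 - 0.3196 = 0.6804

0.6804 bits


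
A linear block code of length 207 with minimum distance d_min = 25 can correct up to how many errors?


Correction capability = floor((d-1)/2) = floor((25-1)/2) = 12

12 errors


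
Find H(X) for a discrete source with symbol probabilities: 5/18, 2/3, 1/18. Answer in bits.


H = -sum(p_i * log2(p_i)). Terms: -(5/18)*log2(5/18) = 0.513332; -(2/3)*log2(2/3) = 0.389975; -(1/18)*log2(1/18) = 0.231663. H = 0.513332 + 0.389975 + 0.231663 = 1.135

1.135 bits


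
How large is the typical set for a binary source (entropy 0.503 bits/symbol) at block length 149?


log2|A_typical| = nH = 149 * 0.503 = 74.947, so |A_typical| ~ 2^74.947 = 3.642e+22

3.642e+22


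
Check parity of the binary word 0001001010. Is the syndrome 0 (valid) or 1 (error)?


Syndrome = XOR of all bits = 0 XOR 0 XOR 0 XOR 1 XOR 0 XOR 0 XOR 1 XOR 0 XOR 1 XOR 0 = 1

1


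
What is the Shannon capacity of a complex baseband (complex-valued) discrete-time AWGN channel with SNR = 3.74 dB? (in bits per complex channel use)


SNR_linear = 10^(3.74/10) = 2.3659; C = log2(1 + SNR_linear) = log2(1 + 2.3659) = 1.751

1.751 bits/channel use


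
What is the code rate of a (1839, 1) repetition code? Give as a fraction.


Rate = k/n = 1/1839

1/1839


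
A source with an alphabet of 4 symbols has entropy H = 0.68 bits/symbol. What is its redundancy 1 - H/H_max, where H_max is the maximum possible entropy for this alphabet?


H_max = log2(K) = log2(4) = 2.0 bits/symbol. Redundancy = 1 - H/H_max = 1 - 0.68/2.0 = 1 - 0.34 = 0.66

0.66


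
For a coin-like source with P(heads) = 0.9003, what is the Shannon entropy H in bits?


H = -p*log2(p) - (1-p)*log2(1-p). -0.9003*log2(0.9003) = 0.136416; -0.0997*log2(0.0997) = 0.331628. H = 0.136416 + 0.331628 = 0.468

0.468 bits


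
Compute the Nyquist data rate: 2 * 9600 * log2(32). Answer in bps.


Rate = 2 * B * log2(M) = 2 * 9600 * 5.0 = 96000.0

96000.0 bps


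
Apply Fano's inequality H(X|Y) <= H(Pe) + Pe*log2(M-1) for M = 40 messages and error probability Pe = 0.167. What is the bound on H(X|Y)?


H(Pe) = -Pe*log2(Pe) - (1-Pe)*log2(1-Pe) = -0.167*log2(0.167) - 0.833*log2(0.833) = 0.431207 + 0.219588 = 0.6508. Pe*log2(M-1) = 0.167*log2(39) = 0.882662. Bound = H(Pe) + Pe*log2(M-1) = 0.431207 + 0.219588 + 0.882662 = 1.5335

1.5335 bits


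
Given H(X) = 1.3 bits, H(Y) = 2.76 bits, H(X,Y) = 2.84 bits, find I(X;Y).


I(X;Y) = H(X) + H(Y) - H(X,Y) = 1.3 + 2.76 - 2.84 = 1.22

1.22 bits


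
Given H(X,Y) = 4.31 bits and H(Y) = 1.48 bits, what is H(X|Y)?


H(X|Y) = H(X,Y) - H(Y) = 4.31 - 1.48 = 2.83

2.83 bits


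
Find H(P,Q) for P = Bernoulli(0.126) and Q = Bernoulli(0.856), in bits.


H(P,Q) = -p*log2(q) - (1-p)*log2(1-q). -0.126*log2(0.856) = 0.028264; -0.874*log2(0.144) = 2.443581. H(P,Q) = 0.028264 + 2.443581 = 2.4718

2.4718 bits


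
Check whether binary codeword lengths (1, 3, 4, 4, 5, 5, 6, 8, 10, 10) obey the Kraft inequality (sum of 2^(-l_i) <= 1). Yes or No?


Kraft sum = sum(2^(-l_i)) = 0.834, need <= 1. Result: satisfied (a binary prefix-free code with these lengths exists)

Yes


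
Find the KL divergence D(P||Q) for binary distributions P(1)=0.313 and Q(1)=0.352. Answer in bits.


KL = p*log2(p/q) + (1-p)*log2((1-p)/(1-q)) = 0.313*log2(0.313/0.352) + 0.687*log2(0.687/0.648) = 0.0049

0.0049 bits


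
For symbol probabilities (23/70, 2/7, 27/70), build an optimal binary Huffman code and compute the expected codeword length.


Huffman construction (repeatedly merge the two least-probable nodes; each merge adds 1 bit to every symbol beneath it): 2/7 + 23/70 = 43/70; 27/70 + 43/70 = 1. Resulting codeword lengths (in the order the probabilities were given): (2, 2, 1). L_avg = sum(p_i * l_i) = 23/70*2 + 2/7*2 + 27/70*1 = 113/70 = 1.6143

1.6143 bits


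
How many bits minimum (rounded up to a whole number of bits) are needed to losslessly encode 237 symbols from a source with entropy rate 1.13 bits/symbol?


Minimum bits >= n * H = 237 * 1.13 = 267.81, rounded up to a whole number of bits = 268

268 bits


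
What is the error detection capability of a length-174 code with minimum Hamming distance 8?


Detection capability = d_min - 1 = 8 - 1 = 7

7 errors


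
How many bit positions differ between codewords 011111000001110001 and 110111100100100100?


Count differing positions: ^ . ^ . . . ^ . . ^ . ^ . ^ . ^ . ^ = 8 differences

8


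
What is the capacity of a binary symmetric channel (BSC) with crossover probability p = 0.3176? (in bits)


H(p) = -p*log2(p) - (1-p)*log2(1-p) = -0.3176*log2(0.3176) - 0.6824*log2(0.6824) = 0.525538 + 0.376214 = 0.9018. C = 1 - H(p) = 1 - 0.9018 = 0.0982

0.0982 bits


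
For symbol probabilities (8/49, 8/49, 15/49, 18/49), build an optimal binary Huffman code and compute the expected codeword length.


Huffman construction (repeatedly merge the two least-probable nodes; each merge adds 1 bit to every symbol beneath it): 8/49 + 8/49 = 16/49; 15/49 + 16/49 = 31/49; 18/49 + 31/49 = 1. Resulting codeword lengths (in the order the probabilities were given): (3, 3, 2, 1). L_avg = sum(p_i * l_i) = 8/49*3 + 8/49*3 + 15/49*2 + 18/49*1 = 96/49 = 1.9592

1.9592 bits


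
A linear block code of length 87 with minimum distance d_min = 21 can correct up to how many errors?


Correction capability = floor((d-1)/2) = floor((21-1)/2) = 10

10 errors


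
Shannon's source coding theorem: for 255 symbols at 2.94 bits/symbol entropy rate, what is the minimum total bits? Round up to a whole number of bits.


Minimum bits >= n * H = 255 * 2.94 = 749.7, rounded up to a whole number of bits = 750

750 bits


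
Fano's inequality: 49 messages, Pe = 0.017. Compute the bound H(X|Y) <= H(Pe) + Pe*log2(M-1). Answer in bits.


H(Pe) = -Pe*log2(Pe) - (1-Pe)*log2(1-Pe) = -0.017*log2(0.017) - 0.983*log2(0.983) = 0.099931 + 0.024316 = 0.1242. Pe*log2(M-1) = 0.017*log2(48) = 0.094944. Bound = H(Pe) + Pe*log2(M-1) = 0.099931 + 0.024316 + 0.094944 = 0.2192

0.2192 bits


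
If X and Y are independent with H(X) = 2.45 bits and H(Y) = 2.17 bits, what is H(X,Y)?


For independent variables, H(X,Y) = H(X) + H(Y) = 2.45 + 2.17 = 4.62

4.62 bits


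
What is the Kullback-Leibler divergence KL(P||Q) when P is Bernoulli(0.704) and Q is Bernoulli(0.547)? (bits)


KL = p*log2(p/q) + (1-p)*log2((1-p)/(1-q)) = 0.704*log2(0.704/0.547) + 0.296*log2(0.296/0.453) = 0.0746

0.0746 bits


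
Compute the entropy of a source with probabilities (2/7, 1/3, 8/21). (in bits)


H = -sum(p_i * log2(p_i)). Terms: -(2/7)*log2(2/7) = 0.516387; -(1/3)*log2(1/3) = 0.528321; -(8/21)*log2(8/21) = 0.530407. H = 0.516387 + 0.528321 + 0.530407 = 1.5751

1.5751 bits


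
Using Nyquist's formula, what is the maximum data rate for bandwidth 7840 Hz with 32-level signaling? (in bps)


Rate = 2 * B * log2(M) = 2 * 7840 * 5.0 = 78400.0

78400.0 bps


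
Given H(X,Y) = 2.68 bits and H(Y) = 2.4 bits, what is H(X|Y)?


H(X|Y) = H(X,Y) - H(Y) = 2.68 - 2.4 = 0.28

0.28 bits


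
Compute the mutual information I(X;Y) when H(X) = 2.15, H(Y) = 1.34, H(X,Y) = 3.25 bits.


I(X;Y) = H(X) + H(Y) - H(X,Y) = 2.15 + 1.34 - 3.25 = 0.24

0.24 bits


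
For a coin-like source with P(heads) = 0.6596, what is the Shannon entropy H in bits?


H = -p*log2(p) - (1-p)*log2(1-p). -0.6596*log2(0.6596) = 0.395982; -0.3404*log2(0.3404) = 0.529219. H = 0.395982 + 0.529219 = 0.9252

0.9252 bits


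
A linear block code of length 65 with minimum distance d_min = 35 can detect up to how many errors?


Detection capability = d_min - 1 = 35 - 1 = 34

34 errors


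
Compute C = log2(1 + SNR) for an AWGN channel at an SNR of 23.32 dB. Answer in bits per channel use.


SNR_linear = 10^(23.32/10) = 214.783; C = log2(1 + SNR_linear) = log2(1 + 214.783) = 7.7534

7.7534 bits/channel use


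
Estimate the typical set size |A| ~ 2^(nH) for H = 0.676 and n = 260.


log2|A_typical| = nH = 260 * 0.676 = 175.76, so |A_typical| ~ 2^175.76 = 8.110e+52

8.110e+52


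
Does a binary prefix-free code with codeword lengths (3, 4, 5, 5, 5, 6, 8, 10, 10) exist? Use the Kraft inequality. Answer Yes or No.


Kraft sum = sum(2^(-l_i)) = 0.3027, need <= 1. Result: satisfied (a binary prefix-free code with these lengths exists)

Yes


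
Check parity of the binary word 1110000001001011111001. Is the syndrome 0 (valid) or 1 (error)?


Syndrome = XOR of all bits = 1 XOR 1 XOR 1 XOR 0 XOR 0 XOR 0 XOR 0 XOR 0 XOR 0 XOR 1 XOR 0 XOR 0 XOR 1 XOR 0 XOR 1 XOR 1 XOR 1 XOR 1 XOR 1 XOR 0 XOR 0 XOR 1 = 1

1


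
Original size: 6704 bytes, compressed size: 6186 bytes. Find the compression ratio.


Ratio = original / compressed = 6704 / 6186 = 1.0837

1.0837


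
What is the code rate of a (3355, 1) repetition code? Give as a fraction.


Rate = k/n = 1/3355

1/3355


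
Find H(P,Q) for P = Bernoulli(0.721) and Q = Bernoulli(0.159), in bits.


H(P,Q) = -p*log2(q) - (1-p)*log2(1-q). -0.721*log2(0.159) = 1.912742; -0.279*log2(0.841) = 0.069700. H(P,Q) = 1.912742 + 0.069700 = 1.9824

1.9824 bits


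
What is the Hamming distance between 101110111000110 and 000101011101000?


Count differing positions: ^ . ^ . ^ ^ ^ . . ^ . ^ ^ ^ . = 9 differences

9


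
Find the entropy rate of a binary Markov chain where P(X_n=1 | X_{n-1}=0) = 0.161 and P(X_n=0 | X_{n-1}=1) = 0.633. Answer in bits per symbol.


Stationary distribution: pi_0 = p10/(p01+p10) = 0.7972, pi_1 = 0.2028. Entropy rate H' = pi_0*H(p01) + pi_1*H(p10) = 0.7972*0.6367 + 0.2028*0.9483 = 0.6999

0.6999 bits/symbol


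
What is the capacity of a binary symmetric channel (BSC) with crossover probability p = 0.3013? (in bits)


H(p) = -p*log2(p) - (1-p)*log2(1-p) = -0.3013*log2(0.3013) - 0.6987*log2(0.6987) = 0.521468 + 0.361406 = 0.8829. C = 1 - H(p) = 1 - 0.8829 = 0.1171

0.1171 bits


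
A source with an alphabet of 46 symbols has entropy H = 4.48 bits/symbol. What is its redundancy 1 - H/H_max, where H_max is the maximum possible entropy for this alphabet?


H_max = log2(K) = log2(46) = 5.5236 bits/symbol. Redundancy = 1 - H/H_max = 1 - 4.48/5.5236 = 1 - 0.8111 = 0.1889

0.1889


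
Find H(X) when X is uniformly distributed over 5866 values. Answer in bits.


H = log2(n) = log2(5866) = 12.5182

12.5182 bits


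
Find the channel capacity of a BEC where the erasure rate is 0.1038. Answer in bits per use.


C = 1 - epsilon = 1 - 0.1038 = 0.8962

0.8962 bits


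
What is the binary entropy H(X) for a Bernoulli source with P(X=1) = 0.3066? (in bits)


H = -p*log2(p) - (1-p)*log2(1-p). -0.3066*log2(0.3066) = 0.522928; -0.6934*log2(0.6934) = 0.366282. H = 0.522928 + 0.366282 = 0.8892

0.8892 bits


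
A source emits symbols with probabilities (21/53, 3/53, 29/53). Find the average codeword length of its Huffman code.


Huffman construction (repeatedly merge the two least-probable nodes; each merge adds 1 bit to every symbol beneath it): 3/53 + 21/53 = 24/53; 24/53 + 29/53 = 1. Resulting codeword lengths (in the order the probabilities were given): (2, 2, 1). L_avg = sum(p_i * l_i) = 21/53*2 + 3/53*2 + 29/53*1 = 77/53 = 1.4528

1.4528 bits


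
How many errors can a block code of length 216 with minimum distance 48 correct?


Correction capability = floor((d-1)/2) = floor((48-1)/2) = 23

23 errors


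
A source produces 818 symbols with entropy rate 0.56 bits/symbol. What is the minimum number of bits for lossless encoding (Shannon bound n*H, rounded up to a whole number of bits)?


Minimum bits >= n * H = 818 * 0.56 = 458.08, rounded up to a whole number of bits = 459

459 bits


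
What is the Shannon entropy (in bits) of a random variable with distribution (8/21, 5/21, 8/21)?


H = -sum(p_i * log2(p_i)). Terms: -(8/21)*log2(8/21) = 0.530407; -(5/21)*log2(5/21) = 0.492950; -(8/21)*log2(8/21) = 0.530407. H = 0.530407 + 0.492950 + 0.530407 = 1.5538

1.5538 bits


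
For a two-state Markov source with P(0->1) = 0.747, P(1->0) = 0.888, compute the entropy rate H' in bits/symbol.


Stationary distribution: pi_0 = p10/(p01+p10) = 0.5431, pi_1 = 0.4569. Entropy rate H' = pi_0*H(p01) + pi_1*H(p10) = 0.5431*0.816 + 0.4569*0.5059 = 0.6743

0.6743 bits/symbol


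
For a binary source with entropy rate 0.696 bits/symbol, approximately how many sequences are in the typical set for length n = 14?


log2|A_typical| = nH = 14 * 0.696 = 9.744, so |A_typical| ~ 2^9.744 = 8.575e+02

8.575e+02


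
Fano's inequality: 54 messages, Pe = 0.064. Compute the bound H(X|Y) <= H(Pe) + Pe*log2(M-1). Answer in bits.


H(Pe) = -Pe*log2(Pe) - (1-Pe)*log2(1-Pe) = -0.064*log2(0.064) - 0.936*log2(0.936) = 0.253810 + 0.089313 = 0.3431. Pe*log2(M-1) = 0.064*log2(53) = 0.366587. Bound = H(Pe) + Pe*log2(M-1) = 0.253810 + 0.089313 + 0.366587 = 0.7097

0.7097 bits


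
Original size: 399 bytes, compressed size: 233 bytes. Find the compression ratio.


Ratio = original / compressed = 399 / 233 = 1.7124

1.7124


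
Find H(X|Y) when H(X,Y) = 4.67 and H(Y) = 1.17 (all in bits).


H(X|Y) = H(X,Y) - H(Y) = 4.67 - 1.17 = 3.5

3.5 bits


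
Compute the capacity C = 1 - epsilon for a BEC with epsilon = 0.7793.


C = 1 - epsilon = 1 - 0.7793 = 0.2207

0.2207 bits


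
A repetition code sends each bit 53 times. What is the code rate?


Rate = k/n = 1/53

1/53


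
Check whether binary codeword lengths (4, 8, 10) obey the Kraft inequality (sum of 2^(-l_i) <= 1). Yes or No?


Kraft sum = sum(2^(-l_i)) = 0.0674, need <= 1. Result: satisfied (a binary prefix-free code with these lengths exists)

Yes


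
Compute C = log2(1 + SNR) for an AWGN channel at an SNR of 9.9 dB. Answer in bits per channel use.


SNR_linear = 10^(9.9/10) = 9.7724; C = log2(1 + SNR_linear) = log2(1 + 9.7724) = 3.4293

3.4293 bits/channel use


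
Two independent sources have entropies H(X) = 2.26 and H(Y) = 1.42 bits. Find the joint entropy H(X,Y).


For independent variables, H(X,Y) = H(X) + H(Y) = 2.26 + 1.42 = 3.68

3.68 bits


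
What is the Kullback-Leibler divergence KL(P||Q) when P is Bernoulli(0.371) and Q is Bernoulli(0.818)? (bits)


KL = p*log2(p/q) + (1-p)*log2((1-p)/(1-q)) = 0.371*log2(0.371/0.818) + 0.629*log2(0.629/0.182) = 0.7022

0.7022 bits


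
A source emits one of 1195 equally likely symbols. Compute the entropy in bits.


H = log2(n) = log2(1195) = 10.2228

10.2228 bits


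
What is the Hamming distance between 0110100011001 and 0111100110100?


Count differing positions: . . . ^ . . . ^ . ^ ^ . ^ = 5 differences

5


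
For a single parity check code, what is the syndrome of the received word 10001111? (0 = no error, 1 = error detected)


Syndrome = XOR of all bits = 1 XOR 0 XOR 0 XOR 0 XOR 1 XOR 1 XOR 1 XOR 1 = 1

1


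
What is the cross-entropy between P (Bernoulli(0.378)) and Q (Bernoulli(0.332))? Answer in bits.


H(P,Q) = -p*log2(q) - (1-p)*log2(1-q). -0.378*log2(0.332) = 0.601302; -0.622*log2(0.668) = 0.362054. H(P,Q) = 0.601302 + 0.362054 = 0.9634

0.9634 bits


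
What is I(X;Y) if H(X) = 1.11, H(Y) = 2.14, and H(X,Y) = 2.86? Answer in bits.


I(X;Y) = H(X) + H(Y) - H(X,Y) = 1.11 + 2.14 - 2.86 = 0.39

0.39 bits


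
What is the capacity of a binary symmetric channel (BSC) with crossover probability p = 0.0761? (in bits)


H(p) = -p*log2(p) - (1-p)*log2(1-p) = -0.0761*log2(0.0761) - 0.9239*log2(0.9239) = 0.282785 + 0.105501 = 0.3883. C = 1 - H(p) = 1 - 0.3883 = 0.6117

0.6117 bits


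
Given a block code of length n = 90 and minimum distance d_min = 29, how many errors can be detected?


Detection capability = d_min - 1 = 29 - 1 = 28

28 errors


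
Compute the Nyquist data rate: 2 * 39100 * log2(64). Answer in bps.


Rate = 2 * B * log2(M) = 2 * 39100 * 6.0 = 469200.0

469200.0 bps


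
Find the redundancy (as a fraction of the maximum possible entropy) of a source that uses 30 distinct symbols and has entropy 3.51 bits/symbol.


H_max = log2(K) = log2(30) = 4.9069 bits/symbol. Redundancy = 1 - H/H_max = 1 - 3.51/4.9069 = 1 - 0.7153 = 0.2847

0.2847


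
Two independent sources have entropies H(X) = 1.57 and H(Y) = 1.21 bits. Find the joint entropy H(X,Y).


For independent variables, H(X,Y) = H(X) + H(Y) = 1.57 + 1.21 = 2.78

2.78 bits


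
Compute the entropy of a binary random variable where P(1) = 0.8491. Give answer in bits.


H = -p*log2(p) - (1-p)*log2(1-p). -0.8491*log2(0.8491) = 0.200382; -0.1509*log2(0.1509) = 0.411706. H = 0.200382 + 0.411706 = 0.6121

0.6121 bits


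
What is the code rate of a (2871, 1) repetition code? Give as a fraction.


Rate = k/n = 1/2871

1/2871


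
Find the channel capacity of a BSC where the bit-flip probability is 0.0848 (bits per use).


H(p) = -p*log2(p) - (1-p)*log2(1-p) = -0.0848*log2(0.0848) - 0.9152*log2(0.9152) = 0.301870 + 0.117000 = 0.4189. C = 1 - H(p) = 1 - 0.4189 = 0.5811

0.5811 bits


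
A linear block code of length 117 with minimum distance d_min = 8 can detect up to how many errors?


Detection capability = d_min - 1 = 8 - 1 = 7

7 errors


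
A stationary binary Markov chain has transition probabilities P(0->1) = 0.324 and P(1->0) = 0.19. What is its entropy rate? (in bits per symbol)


Stationary distribution: pi_0 = p10/(p01+p10) = 0.3696, pi_1 = 0.6304. Entropy rate H' = pi_0*H(p01) + pi_1*H(p10) = 0.3696*0.9087 + 0.6304*0.7015 = 0.7781

0.7781 bits/symbol


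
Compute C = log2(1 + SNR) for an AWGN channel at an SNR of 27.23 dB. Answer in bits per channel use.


SNR_linear = 10^(27.23/10) = 528.4453; C = log2(1 + SNR_linear) = log2(1 + 528.4453) = 9.0483

9.0483 bits/channel use


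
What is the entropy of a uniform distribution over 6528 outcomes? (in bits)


H = log2(n) = log2(6528) = 12.6724

12.6724 bits


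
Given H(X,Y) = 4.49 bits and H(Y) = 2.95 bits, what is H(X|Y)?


H(X|Y) = H(X,Y) - H(Y) = 4.49 - 2.95 = 1.54

1.54 bits


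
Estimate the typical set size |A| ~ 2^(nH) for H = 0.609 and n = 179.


log2|A_typical| = nH = 179 * 0.609 = 109.011, so |A_typical| ~ 2^109.011 = 6.540e+32

6.540e+32


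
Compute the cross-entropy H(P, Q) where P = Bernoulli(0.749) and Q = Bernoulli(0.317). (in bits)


H(P,Q) = -p*log2(q) - (1-p)*log2(1-q). -0.749*log2(0.317) = 1.241426; -0.251*log2(0.683) = 0.138061. H(P,Q) = 1.241426 + 0.138061 = 1.3795

1.3795 bits


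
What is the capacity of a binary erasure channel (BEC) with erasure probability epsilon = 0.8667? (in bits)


C = 1 - epsilon = 1 - 0.8667 = 0.1333

0.1333 bits


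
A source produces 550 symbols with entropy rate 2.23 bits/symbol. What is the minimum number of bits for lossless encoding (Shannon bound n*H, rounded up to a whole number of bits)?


Minimum bits >= n * H = 550 * 2.23 = 1226.5, rounded up to a whole number of bits = 1227

1227 bits


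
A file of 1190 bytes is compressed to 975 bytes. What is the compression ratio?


Ratio = original / compressed = 1190 / 975 = 1.2205

1.2205


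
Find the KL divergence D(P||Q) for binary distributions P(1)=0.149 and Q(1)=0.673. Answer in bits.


KL = p*log2(p/q) + (1-p)*log2((1-p)/(1-q)) = 0.149*log2(0.149/0.673) + 0.851*log2(0.851/0.327) = 0.8501

0.8501 bits


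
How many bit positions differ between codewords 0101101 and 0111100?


Count differing positions: . . ^ . . . ^ = 2 differences

2


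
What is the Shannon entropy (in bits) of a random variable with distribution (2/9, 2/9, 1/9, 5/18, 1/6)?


H = -sum(p_i * log2(p_i)). Terms: -(2/9)*log2(2/9) = 0.482206; -(2/9)*log2(2/9) = 0.482206; -(1/9)*log2(1/9) = 0.352214; -(5/18)*log2(5/18) = 0.513332; -(1/6)*log2(1/6) = 0.430827. H = 0.482206 + 0.482206 + 0.352214 + 0.513332 + 0.430827 = 2.2608

2.2608 bits


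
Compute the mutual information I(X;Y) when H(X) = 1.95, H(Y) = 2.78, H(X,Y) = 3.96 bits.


I(X;Y) = H(X) + H(Y) - H(X,Y) = 1.95 + 2.78 - 3.96 = 0.77

0.77 bits


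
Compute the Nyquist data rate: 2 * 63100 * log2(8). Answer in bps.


Rate = 2 * B * log2(M) = 2 * 63100 * 3.0 = 378600.0

378600.0 bps


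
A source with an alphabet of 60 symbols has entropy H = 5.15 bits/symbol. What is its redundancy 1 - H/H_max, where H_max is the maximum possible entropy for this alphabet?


H_max = log2(K) = log2(60) = 5.9069 bits/symbol. Redundancy = 1 - H/H_max = 1 - 5.15/5.9069 = 1 - 0.8719 = 0.1281

0.1281


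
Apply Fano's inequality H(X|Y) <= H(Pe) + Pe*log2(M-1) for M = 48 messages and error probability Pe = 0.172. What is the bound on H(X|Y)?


H(Pe) = -Pe*log2(Pe) - (1-Pe)*log2(1-Pe) = -0.172*log2(0.172) - 0.828*log2(0.828) = 0.436797 + 0.225462 = 0.6623. Pe*log2(M-1) = 0.172*log2(47) = 0.955389. Bound = H(Pe) + Pe*log2(M-1) = 0.436797 + 0.225462 + 0.955389 = 1.6176

1.6176 bits


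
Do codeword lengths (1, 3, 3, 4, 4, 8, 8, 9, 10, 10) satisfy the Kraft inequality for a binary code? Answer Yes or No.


Kraft sum = sum(2^(-l_i)) = 0.8867, need <= 1. Result: satisfied (a binary prefix-free code with these lengths exists)

Yes


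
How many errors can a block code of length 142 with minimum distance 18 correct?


Correction capability = floor((d-1)/2) = floor((18-1)/2) = 8

8 errors


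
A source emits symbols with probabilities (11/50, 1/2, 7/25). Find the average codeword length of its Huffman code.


Huffman construction (repeatedly merge the two least-probable nodes; each merge adds 1 bit to every symbol beneath it): 11/50 + 7/25 = 1/2; 1/2 + 1/2 = 1. Resulting codeword lengths (in the order the probabilities were given): (2, 1, 2). L_avg = sum(p_i * l_i) = 11/50*2 + 1/2*1 + 7/25*2 = 3/2 = 1.5

1.5 bits


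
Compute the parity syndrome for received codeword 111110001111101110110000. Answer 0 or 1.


Syndrome = XOR of all bits = 1 XOR 1 XOR 1 XOR 1 XOR 1 XOR 0 XOR 0 XOR 0 XOR 1 XOR 1 XOR 1 XOR 1 XOR 1 XOR 0 XOR 1 XOR 1 XOR 1 XOR 0 XOR 1 XOR 1 XOR 0 XOR 0 XOR 0 XOR 0 = 1

1


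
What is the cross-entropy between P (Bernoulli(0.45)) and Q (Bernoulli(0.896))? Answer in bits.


H(P,Q) = -p*log2(q) - (1-p)*log2(1-q). -0.45*log2(0.896) = 0.071293; -0.55*log2(0.104) = 1.795940. H(P,Q) = 0.071293 + 1.795940 = 1.8672

1.8672 bits


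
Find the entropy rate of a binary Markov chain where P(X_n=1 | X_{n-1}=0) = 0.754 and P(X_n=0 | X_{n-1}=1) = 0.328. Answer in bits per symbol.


Stationary distribution: pi_0 = p10/(p01+p10) = 0.3031, pi_1 = 0.6969. Entropy rate H' = pi_0*H(p01) + pi_1*H(p10) = 0.3031*0.8049 + 0.6969*0.9129 = 0.8801

0.8801 bits/symbol


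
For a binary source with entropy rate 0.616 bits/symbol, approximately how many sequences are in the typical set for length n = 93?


log2|A_typical| = nH = 93 * 0.616 = 57.288, so |A_typical| ~ 2^57.288 = 1.760e+17

1.760e+17


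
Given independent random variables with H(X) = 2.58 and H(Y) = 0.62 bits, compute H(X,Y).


For independent variables, H(X,Y) = H(X) + H(Y) = 2.58 + 0.62 = 3.2

3.2 bits


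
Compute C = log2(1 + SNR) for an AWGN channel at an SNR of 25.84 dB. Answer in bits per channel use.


SNR_linear = 10^(25.84/10) = 383.7072; C = log2(1 + SNR_linear) = log2(1 + 383.7072) = 8.5876

8.5876 bits/channel use


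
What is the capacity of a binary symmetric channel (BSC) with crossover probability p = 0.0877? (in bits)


H(p) = -p*log2(p) - (1-p)*log2(1-p) = -0.0877*log2(0.0877) - 0.9123*log2(0.9123) = 0.307939 + 0.120807 = 0.4287. C = 1 - H(p) = 1 - 0.4287 = 0.5713

0.5713 bits


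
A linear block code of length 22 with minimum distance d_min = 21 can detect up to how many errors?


Detection capability = d_min - 1 = 21 - 1 = 20

20 errors


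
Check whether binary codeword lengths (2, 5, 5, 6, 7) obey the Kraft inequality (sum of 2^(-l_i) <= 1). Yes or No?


Kraft sum = sum(2^(-l_i)) = 0.3359, need <= 1. Result: satisfied (a binary prefix-free code with these lengths exists)

Yes


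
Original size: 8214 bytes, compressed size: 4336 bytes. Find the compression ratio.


Ratio = original / compressed = 8214 / 4336 = 1.8944

1.8944


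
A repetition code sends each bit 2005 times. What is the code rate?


Rate = k/n = 1/2005

1/2005


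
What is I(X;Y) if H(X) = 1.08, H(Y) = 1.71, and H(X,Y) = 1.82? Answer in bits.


I(X;Y) = H(X) + H(Y) - H(X,Y) = 1.08 + 1.71 - 1.82 = 0.97

0.97 bits


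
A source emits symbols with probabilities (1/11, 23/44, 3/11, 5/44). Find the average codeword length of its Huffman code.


Huffman construction (repeatedly merge the two least-probable nodes; each merge adds 1 bit to every symbol beneath it): 1/11 + 5/44 = 9/44; 9/44 + 3/11 = 21/44; 21/44 + 23/44 = 1. Resulting codeword lengths (in the order the probabilities were given): (3, 1, 2, 3). L_avg = sum(p_i * l_i) = 1/11*3 + 23/44*1 + 3/11*2 + 5/44*3 = 37/22 = 1.6818

1.6818 bits


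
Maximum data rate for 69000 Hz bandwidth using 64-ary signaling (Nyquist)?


Rate = 2 * B * log2(M) = 2 * 69000 * 6.0 = 828000.0

828000.0 bps


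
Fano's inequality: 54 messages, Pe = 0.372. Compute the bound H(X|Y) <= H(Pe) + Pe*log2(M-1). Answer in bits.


H(Pe) = -Pe*log2(Pe) - (1-Pe)*log2(1-Pe) = -0.372*log2(0.372) - 0.628*log2(0.628) = 0.530705 + 0.421491 = 0.9522. Pe*log2(M-1) = 0.372*log2(53) = 2.130786. Bound = H(Pe) + Pe*log2(M-1) = 0.530705 + 0.421491 + 2.130786 = 3.083

3.083 bits


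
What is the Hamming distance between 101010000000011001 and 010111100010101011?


Count differing positions: ^ ^ ^ ^ . ^ ^ . . . ^ . ^ ^ . . ^ . = 10 differences

10


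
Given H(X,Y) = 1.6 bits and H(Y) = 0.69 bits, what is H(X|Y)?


H(X|Y) = H(X,Y) - H(Y) = 1.6 - 0.69 = 0.91

0.91 bits


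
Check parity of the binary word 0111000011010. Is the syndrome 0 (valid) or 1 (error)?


Syndrome = XOR of all bits = 0 XOR 1 XOR 1 XOR 1 XOR 0 XOR 0 XOR 0 XOR 0 XOR 1 XOR 1 XOR 0 XOR 1 XOR 0 = 0

0


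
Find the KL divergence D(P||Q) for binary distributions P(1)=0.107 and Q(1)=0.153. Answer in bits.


KL = p*log2(p/q) + (1-p)*log2((1-p)/(1-q)) = 0.107*log2(0.107/0.153) + 0.893*log2(0.893/0.847) = 0.0129

0.0129 bits


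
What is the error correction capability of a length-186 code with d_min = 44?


Correction capability = floor((d-1)/2) = floor((44-1)/2) = 21

21 errors


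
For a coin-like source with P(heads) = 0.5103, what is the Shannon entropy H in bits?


H = -p*log2(p) - (1-p)*log2(1-p). -0.5103*log2(0.5103) = 0.495288; -0.4897*log2(0.4897) = 0.504406. H = 0.495288 + 0.504406 = 0.9997

0.9997 bits


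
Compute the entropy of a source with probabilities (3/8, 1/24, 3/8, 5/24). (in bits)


H = -sum(p_i * log2(p_i)). Terms: -(3/8)*log2(3/8) = 0.530639; -(1/24)*log2(1/24) = 0.191040; -(3/8)*log2(3/8) = 0.530639; -(5/24)*log2(5/24) = 0.471466. H = 0.530639 + 0.191040 + 0.530639 + 0.471466 = 1.7238

1.7238 bits


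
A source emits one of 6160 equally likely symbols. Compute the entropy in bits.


H = log2(n) = log2(6160) = 12.5887

12.5887 bits


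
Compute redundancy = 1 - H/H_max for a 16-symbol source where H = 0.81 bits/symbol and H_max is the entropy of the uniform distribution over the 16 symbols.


H_max = log2(K) = log2(16) = 4.0 bits/symbol. Redundancy = 1 - H/H_max = 1 - 0.81/4.0 = 1 - 0.2025 = 0.7975

0.7975


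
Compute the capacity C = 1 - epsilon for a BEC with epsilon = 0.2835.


C = 1 - epsilon = 1 - 0.2835 = 0.7165

0.7165 bits


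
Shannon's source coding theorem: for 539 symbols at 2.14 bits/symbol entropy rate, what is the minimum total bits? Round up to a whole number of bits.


Minimum bits >= n * H = 539 * 2.14 = 1153.46, rounded up to a whole number of bits = 1154

1154 bits


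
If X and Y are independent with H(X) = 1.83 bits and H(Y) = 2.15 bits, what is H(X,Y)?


For independent variables, H(X,Y) = H(X) + H(Y) = 1.83 + 2.15 = 3.98

3.98 bits


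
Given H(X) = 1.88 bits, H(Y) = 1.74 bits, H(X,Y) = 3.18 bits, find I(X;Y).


I(X;Y) = H(X) + H(Y) - H(X,Y) = 1.88 + 1.74 - 3.18 = 0.44

0.44 bits


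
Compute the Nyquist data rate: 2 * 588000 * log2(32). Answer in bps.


Rate = 2 * B * log2(M) = 2 * 588000 * 5.0 = 5880000.0

5880000.0 bps


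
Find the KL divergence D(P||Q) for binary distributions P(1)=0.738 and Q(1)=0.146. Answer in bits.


KL = p*log2(p/q) + (1-p)*log2((1-p)/(1-q)) = 0.738*log2(0.738/0.146) + 0.262*log2(0.262/0.854) = 1.2786

1.2786 bits


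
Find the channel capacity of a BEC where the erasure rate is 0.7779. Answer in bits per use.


C = 1 - epsilon = 1 - 0.7779 = 0.2221

0.2221 bits


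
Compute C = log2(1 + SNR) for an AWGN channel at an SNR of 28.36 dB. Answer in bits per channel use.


SNR_linear = 10^(28.36/10) = 685.4882; C = log2(1 + SNR_linear) = log2(1 + 685.4882) = 9.4231

9.4231 bits/channel use


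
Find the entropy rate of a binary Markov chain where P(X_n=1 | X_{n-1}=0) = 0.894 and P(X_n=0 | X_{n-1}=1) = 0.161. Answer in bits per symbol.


Stationary distribution: pi_0 = p10/(p01+p10) = 0.1526, pi_1 = 0.8474. Entropy rate H' = pi_0*H(p01) + pi_1*H(p10) = 0.1526*0.4877 + 0.8474*0.6367 = 0.614

0.614 bits/symbol


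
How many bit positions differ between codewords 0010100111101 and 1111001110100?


Count differing positions: ^ ^ . ^ ^ . ^ . . ^ . . ^ = 7 differences

7


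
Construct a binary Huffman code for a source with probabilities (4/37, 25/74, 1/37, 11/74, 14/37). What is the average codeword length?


Huffman construction (repeatedly merge the two least-probable nodes; each merge adds 1 bit to every symbol beneath it): 1/37 + 4/37 = 5/37; 5/37 + 11/74 = 21/74; 21/74 + 25/74 = 23/37; 14/37 + 23/37 = 1. Resulting codeword lengths (in the order the probabilities were given): (4, 2, 4, 3, 1). L_avg = sum(p_i * l_i) = 4/37*4 + 25/74*2 + 1/37*4 + 11/74*3 + 14/37*1 = 151/74 = 2.0405

2.0405 bits


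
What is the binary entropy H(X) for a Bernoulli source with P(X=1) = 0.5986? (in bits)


H = -p*log2(p) - (1-p)*log2(1-p). -0.5986*log2(0.5986) = 0.443165; -0.4014*log2(0.4014) = 0.528599. H = 0.443165 + 0.528599 = 0.9718

0.9718 bits


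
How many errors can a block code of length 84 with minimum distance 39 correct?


Correction capability = floor((d-1)/2) = floor((39-1)/2) = 19

19 errors


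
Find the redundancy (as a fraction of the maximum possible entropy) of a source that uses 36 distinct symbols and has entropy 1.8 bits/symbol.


H_max = log2(K) = log2(36) = 5.1699 bits/symbol. Redundancy = 1 - H/H_max = 1 - 1.8/5.1699 = 1 - 0.3482 = 0.6518

0.6518


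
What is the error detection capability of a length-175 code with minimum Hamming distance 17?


Detection capability = d_min - 1 = 17 - 1 = 16

16 errors


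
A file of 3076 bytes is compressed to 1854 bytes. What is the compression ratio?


Ratio = original / compressed = 3076 / 1854 = 1.6591

1.6591


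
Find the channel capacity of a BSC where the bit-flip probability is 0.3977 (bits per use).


H(p) = -p*log2(p) - (1-p)*log2(1-p) = -0.3977*log2(0.3977) - 0.6023*log2(0.6023) = 0.529039 + 0.440550 = 0.9696. C = 1 - H(p) = 1 - 0.9696 = 0.0304

0.0304 bits


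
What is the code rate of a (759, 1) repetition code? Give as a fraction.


Rate = k/n = 1/759

1/759


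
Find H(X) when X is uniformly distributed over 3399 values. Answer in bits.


H = log2(n) = log2(3399) = 11.7309

11.7309 bits


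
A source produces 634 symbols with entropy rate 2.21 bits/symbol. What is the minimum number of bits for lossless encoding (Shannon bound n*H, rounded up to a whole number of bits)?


Minimum bits >= n * H = 634 * 2.21 = 1401.14, rounded up to a whole number of bits = 1402

1402 bits


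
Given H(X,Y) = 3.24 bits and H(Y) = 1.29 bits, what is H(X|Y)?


H(X|Y) = H(X,Y) - H(Y) = 3.24 - 1.29 = 1.95

1.95 bits


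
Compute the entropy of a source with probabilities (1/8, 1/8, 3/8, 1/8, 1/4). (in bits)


H = -sum(p_i * log2(p_i)). Terms: -(1/8)*log2(1/8) = 0.375000; -(1/8)*log2(1/8) = 0.375000; -(3/8)*log2(3/8) = 0.530639; -(1/8)*log2(1/8) = 0.375000; -(1/4)*log2(1/4) = 0.500000. H = 0.375000 + 0.375000 + 0.530639 + 0.375000 + 0.500000 = 2.1556

2.1556 bits


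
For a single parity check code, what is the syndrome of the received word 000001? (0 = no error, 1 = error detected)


Syndrome = XOR of all bits = 0 XOR 0 XOR 0 XOR 0 XOR 0 XOR 1 = 1

1


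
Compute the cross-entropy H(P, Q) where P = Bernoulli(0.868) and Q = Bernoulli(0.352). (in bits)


H(P,Q) = -p*log2(q) - (1-p)*log2(1-q). -0.868*log2(0.352) = 1.307514; -0.132*log2(0.648) = 0.082623. H(P,Q) = 1.307514 + 0.082623 = 1.3901

1.3901 bits


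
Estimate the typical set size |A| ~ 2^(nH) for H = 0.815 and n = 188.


log2|A_typical| = nH = 188 * 0.815 = 153.22, so |A_typical| ~ 2^153.22 = 1.330e+46

1.330e+46


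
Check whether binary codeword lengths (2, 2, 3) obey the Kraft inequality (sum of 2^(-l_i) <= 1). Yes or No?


Kraft sum = sum(2^(-l_i)) = 0.625, need <= 1. Result: satisfied (a binary prefix-free code with these lengths exists)

Yes


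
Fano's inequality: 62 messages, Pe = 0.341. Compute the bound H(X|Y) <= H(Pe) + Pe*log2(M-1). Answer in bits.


H(Pe) = -Pe*log2(Pe) - (1-Pe)*log2(1-Pe) = -0.341*log2(0.341) - 0.659*log2(0.659) = 0.529285 + 0.396487 = 0.9258. Pe*log2(M-1) = 0.341*log2(61) = 2.022381. Bound = H(Pe) + Pe*log2(M-1) = 0.529285 + 0.396487 + 2.022381 = 2.9482

2.9482 bits
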